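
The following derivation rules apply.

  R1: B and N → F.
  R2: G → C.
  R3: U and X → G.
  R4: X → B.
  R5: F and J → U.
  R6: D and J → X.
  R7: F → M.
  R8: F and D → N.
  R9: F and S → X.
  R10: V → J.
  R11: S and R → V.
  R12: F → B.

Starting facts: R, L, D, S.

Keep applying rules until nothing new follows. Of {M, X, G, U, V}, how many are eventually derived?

2

S and R hold, so V follows (R11).
V holds, so J follows (R10).
From D and J, R6 gives X.
M would need F (R7), but F is never established.
X: reached.
G would need U and X (R3), but U is never established.
U would need F and J (R5), but F is never established.
V: reached.
Reached: X and V — 2 of the 5.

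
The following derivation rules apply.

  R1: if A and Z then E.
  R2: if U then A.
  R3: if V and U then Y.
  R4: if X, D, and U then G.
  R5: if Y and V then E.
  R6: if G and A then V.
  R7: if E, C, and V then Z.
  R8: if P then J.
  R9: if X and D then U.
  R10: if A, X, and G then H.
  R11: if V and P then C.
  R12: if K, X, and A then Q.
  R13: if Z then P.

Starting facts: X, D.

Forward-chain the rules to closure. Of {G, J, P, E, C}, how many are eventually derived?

X and D hold, so U follows (R9).
X, D, and U hold, so G follows (R4).
U holds, so A follows (R2).
From G and A, R6 gives V.
V and U hold, so Y follows (R3).
From Y and V, R5 gives E.
G: reached.
J would need P (R8), but P is never established.
P would need Z (R13), but Z is never established.
E: reached.
C would need V and P (R11), but P is never established.
Reached: G and E — 2 of the 5.

2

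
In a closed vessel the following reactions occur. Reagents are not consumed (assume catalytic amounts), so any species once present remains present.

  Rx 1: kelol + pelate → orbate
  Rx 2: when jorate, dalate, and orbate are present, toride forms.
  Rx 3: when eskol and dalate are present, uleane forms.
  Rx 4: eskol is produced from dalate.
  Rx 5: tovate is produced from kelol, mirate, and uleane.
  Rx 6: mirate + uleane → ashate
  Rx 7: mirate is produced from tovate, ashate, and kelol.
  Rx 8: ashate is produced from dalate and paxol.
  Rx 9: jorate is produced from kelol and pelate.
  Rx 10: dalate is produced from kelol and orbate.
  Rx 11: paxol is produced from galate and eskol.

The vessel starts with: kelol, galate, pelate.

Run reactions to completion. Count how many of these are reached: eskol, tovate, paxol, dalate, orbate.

4

kelol and pelate present → orbate forms (Rx 1).
kelol and orbate present → dalate forms (Rx 10).
dalate present → eskol forms (Rx 4).
galate and eskol present → paxol forms (Rx 11).
eskol: reached.
tovate would need kelol, mirate, and uleane (Rx 5), but mirate never forms.
paxol: reached.
dalate: reached.
orbate: reached.
Reached: eskol, paxol, dalate, and orbate — 4 of the 5.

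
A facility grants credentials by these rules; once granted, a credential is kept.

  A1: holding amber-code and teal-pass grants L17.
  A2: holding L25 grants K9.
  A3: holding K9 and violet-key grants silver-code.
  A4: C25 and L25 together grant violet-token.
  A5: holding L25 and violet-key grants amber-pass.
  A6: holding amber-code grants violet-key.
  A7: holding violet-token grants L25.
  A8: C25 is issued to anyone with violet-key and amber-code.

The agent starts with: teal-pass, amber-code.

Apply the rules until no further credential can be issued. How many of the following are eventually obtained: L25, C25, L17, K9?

2

Holding amber-code and teal-pass grants L17 (A1).
Holding amber-code grants violet-key (A6).
Holding violet-key and amber-code grants C25 (A8).
L25 would need violet-token (A7), but violet-token is never granted.
C25: reached.
L17: reached.
K9 would need L25 (A2), but L25 is never granted.
Reached: C25 and L17 — 2 of the 4.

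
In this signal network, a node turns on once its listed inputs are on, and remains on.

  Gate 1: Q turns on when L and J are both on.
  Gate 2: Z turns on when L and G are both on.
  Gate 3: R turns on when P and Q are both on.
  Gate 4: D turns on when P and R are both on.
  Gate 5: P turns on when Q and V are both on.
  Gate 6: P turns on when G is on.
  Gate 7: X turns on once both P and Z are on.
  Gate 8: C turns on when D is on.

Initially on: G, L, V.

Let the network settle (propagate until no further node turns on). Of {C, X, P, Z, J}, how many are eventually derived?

G is on, so P turns on (Gate 6).
L and G are on, so Z turns on (Gate 2).
Gate 7: P and Z on → X on.
C would need D (Gate 8), but D never turns on.
X: reached.
P: reached.
Z: reached.
No rule produces J, and it is not given.
Reached: X, P, and Z — 3 of the 5.

3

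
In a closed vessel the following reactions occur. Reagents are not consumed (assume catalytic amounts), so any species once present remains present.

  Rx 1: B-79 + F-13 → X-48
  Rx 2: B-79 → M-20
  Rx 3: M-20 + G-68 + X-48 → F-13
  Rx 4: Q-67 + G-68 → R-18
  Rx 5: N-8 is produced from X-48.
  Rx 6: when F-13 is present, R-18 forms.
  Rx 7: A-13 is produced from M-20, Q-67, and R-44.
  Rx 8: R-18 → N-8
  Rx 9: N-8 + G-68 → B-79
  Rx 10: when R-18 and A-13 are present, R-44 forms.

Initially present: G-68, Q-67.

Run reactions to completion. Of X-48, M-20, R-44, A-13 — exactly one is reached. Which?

M-20

Q-67 and G-68 present → R-18 forms (Rx 4).
R-18 present → N-8 forms (Rx 8).
N-8 and G-68 present → B-79 forms (Rx 9).
B-79 present → M-20 forms (Rx 2).
R-44 would need R-18 and A-13 (Rx 10), but A-13 never forms. A-13 would need M-20, Q-67, and R-44 (Rx 7), but R-44 never forms. X-48 would need B-79 and F-13 (Rx 1), but F-13 never forms.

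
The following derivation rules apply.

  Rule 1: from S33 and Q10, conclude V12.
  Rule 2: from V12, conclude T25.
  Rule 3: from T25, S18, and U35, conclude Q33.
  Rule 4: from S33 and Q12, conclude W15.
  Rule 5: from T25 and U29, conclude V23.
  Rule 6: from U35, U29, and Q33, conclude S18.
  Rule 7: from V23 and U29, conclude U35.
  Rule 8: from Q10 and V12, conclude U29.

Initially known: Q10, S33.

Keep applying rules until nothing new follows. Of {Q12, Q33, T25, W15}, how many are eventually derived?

1

From S33 and Q10, Rule 1 gives V12.
From V12, Rule 2 gives T25.
No rule produces Q12, and it is not given.
Q33 would need T25, S18, and U35 (Rule 3), but S18 is never established.
T25: reached.
W15 would need S33 and Q12 (Rule 4), but Q12 is never established.
Reached: T25 — 1 of the 4.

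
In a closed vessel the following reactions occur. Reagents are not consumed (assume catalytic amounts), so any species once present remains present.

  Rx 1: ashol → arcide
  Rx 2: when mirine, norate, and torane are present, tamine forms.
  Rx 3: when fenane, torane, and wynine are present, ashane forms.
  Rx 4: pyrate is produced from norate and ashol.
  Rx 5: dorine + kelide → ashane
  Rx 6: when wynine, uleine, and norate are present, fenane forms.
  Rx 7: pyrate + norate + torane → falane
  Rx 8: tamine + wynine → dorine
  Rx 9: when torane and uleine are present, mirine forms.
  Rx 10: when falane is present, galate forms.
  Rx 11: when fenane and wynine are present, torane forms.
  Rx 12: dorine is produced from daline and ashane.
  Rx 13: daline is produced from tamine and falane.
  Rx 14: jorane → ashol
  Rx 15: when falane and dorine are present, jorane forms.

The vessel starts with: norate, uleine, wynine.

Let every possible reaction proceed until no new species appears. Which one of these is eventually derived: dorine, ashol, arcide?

dorine

wynine, uleine, and norate present → fenane forms (Rx 6).
fenane and wynine present → torane forms (Rx 11).
torane and uleine present → mirine forms (Rx 9).
mirine, norate, and torane present → tamine forms (Rx 2).
tamine and wynine present → dorine forms (Rx 8).
ashol would need jorane (Rx 14), but jorane never forms. arcide would need ashol (Rx 1), but ashol never forms.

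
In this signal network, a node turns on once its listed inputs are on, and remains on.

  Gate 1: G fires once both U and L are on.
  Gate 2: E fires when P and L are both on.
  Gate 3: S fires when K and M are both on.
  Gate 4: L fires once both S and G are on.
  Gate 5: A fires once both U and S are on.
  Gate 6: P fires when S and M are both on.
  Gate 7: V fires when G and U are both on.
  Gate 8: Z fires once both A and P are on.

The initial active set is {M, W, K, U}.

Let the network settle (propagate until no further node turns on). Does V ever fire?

No

V would need G and U (Gate 7), but G never turns on.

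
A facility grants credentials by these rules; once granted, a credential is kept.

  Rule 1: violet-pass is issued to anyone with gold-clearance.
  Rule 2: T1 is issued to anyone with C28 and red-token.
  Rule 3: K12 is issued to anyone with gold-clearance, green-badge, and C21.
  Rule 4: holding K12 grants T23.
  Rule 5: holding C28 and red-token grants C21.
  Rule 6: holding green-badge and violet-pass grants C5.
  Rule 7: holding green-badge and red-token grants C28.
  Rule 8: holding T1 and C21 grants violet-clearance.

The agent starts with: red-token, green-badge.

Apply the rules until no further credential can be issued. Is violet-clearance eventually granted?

Holding green-badge and red-token grants C28 (Rule 7).
Holding C28 and red-token grants T1 (Rule 2).
Holding C28 and red-token grants C21 (Rule 5).
Holding T1 and C21 grants violet-clearance (Rule 8).

Yes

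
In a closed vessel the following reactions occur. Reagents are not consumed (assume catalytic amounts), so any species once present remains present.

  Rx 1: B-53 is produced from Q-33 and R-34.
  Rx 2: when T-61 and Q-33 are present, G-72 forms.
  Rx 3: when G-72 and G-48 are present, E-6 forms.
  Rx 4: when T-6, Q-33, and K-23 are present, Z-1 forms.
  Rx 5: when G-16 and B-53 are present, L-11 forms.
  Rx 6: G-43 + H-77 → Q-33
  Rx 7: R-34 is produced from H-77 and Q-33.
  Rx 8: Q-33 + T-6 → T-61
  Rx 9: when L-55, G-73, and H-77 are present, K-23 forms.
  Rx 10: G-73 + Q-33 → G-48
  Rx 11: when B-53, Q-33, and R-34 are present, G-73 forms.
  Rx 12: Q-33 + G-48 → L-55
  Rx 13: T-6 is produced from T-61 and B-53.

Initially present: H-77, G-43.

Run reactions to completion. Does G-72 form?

G-72 would need T-61 and Q-33 (Rx 2), but T-61 never forms.

No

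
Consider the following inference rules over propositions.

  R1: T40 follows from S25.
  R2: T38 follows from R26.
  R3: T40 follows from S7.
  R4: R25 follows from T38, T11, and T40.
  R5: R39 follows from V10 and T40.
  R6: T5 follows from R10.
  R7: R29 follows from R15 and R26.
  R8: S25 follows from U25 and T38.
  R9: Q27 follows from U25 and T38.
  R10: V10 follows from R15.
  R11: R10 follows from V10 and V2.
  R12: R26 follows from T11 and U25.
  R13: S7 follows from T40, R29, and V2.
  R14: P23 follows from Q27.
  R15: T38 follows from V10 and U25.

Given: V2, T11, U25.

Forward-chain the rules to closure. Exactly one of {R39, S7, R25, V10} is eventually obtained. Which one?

R25

T11 and U25 hold, so R26 follows (R12).
From R26, R2 gives T38.
From U25 and T38, R8 gives S25.
S25 holds, so T40 follows (R1).
T38, T11, and T40 hold, so R25 follows (R4).
R39 would need V10 and T40 (R5), but V10 is never established. S7 would need T40, R29, and V2 (R13), but R29 is never established. V10 would need R15 (R10), but R15 is never established.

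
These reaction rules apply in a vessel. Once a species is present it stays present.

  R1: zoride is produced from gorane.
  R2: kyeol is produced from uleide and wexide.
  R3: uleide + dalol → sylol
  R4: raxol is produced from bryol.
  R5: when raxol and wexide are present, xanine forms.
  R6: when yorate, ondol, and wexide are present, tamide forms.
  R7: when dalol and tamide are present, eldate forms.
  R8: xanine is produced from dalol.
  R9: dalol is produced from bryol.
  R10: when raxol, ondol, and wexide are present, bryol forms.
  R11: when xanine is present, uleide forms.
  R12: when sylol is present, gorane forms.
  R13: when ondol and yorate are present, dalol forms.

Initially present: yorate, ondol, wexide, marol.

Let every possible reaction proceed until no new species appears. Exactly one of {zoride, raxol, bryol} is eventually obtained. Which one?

ondol and yorate present → dalol forms (R13).
dalol present → xanine forms (R8).
xanine present → uleide forms (R11).
uleide and dalol present → sylol forms (R3).
sylol present → gorane forms (R12).
gorane present → zoride forms (R1).
bryol would need raxol, ondol, and wexide (R10), but raxol never forms. raxol would need bryol (R4), but bryol never forms.

zoride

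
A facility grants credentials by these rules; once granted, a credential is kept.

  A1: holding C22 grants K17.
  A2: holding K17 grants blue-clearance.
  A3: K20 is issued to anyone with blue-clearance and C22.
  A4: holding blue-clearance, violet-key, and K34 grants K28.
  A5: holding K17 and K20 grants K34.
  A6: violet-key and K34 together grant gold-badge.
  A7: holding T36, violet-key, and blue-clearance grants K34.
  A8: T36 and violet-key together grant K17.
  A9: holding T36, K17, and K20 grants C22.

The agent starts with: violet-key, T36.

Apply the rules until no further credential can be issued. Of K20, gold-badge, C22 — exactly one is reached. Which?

gold-badge

Holding T36 and violet-key grants K17 (A8).
Holding K17 grants blue-clearance (A2).
Holding T36, violet-key, and blue-clearance grants K34 (A7).
Holding violet-key and K34 grants gold-badge (A6).
C22 would need T36, K17, and K20 (A9), but K20 is never granted. K20 would need blue-clearance and C22 (A3), but C22 is never granted.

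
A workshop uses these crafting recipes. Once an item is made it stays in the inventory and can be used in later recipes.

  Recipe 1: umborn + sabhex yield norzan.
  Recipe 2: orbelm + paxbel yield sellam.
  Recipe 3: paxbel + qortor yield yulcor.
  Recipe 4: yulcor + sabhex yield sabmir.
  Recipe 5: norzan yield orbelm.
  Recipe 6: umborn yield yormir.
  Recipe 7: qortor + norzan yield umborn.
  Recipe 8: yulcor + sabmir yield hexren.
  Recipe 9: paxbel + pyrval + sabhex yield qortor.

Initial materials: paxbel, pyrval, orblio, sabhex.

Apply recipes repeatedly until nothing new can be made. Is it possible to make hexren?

paxbel + pyrval + sabhex → qortor (Recipe 9).
Using Recipe 3, paxbel and qortor make yulcor.
Using Recipe 4, yulcor and sabhex make sabmir.
yulcor + sabmir → hexren (Recipe 8).

Yes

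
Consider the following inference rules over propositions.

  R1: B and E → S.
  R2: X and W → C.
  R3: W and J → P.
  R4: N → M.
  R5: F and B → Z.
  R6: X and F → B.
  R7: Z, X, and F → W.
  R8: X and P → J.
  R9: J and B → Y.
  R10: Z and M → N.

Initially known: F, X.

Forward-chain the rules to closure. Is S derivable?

S would need B and E (R1), but E is never established.

No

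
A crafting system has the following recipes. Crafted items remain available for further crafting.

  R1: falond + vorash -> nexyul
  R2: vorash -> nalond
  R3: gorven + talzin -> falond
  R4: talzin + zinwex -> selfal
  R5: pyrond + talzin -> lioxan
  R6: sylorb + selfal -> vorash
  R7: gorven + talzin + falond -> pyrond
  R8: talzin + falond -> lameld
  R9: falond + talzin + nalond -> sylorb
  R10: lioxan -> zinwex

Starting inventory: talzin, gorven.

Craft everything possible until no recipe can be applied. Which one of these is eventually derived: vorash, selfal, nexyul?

selfal

gorven + talzin -> falond (R3).
Using R7, gorven, talzin, and falond make pyrond.
pyrond + talzin -> lioxan (R5).
Using R10, lioxan makes zinwex.
Using R4, talzin and zinwex make selfal.
vorash would need sylorb and selfal (R6), but sylorb is never obtained. nexyul would need falond and vorash (R1), but vorash is never obtained.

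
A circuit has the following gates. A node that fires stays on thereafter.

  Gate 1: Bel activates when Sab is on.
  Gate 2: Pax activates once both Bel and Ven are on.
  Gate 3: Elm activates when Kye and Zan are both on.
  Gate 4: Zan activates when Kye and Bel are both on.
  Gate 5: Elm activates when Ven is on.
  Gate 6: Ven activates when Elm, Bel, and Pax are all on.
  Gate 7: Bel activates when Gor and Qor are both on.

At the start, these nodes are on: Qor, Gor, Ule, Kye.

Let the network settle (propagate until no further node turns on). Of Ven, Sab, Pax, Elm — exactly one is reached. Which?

Gate 7: Gor and Qor on → Bel on.
Gate 4: Kye and Bel on → Zan on.
Gate 3: Kye and Zan on → Elm on.
Ven would need Elm, Bel, and Pax (Gate 6), but Pax never turns on. No rule produces Sab, and it is not given. Pax would need Bel and Ven (Gate 2), but Ven never turns on.

Elm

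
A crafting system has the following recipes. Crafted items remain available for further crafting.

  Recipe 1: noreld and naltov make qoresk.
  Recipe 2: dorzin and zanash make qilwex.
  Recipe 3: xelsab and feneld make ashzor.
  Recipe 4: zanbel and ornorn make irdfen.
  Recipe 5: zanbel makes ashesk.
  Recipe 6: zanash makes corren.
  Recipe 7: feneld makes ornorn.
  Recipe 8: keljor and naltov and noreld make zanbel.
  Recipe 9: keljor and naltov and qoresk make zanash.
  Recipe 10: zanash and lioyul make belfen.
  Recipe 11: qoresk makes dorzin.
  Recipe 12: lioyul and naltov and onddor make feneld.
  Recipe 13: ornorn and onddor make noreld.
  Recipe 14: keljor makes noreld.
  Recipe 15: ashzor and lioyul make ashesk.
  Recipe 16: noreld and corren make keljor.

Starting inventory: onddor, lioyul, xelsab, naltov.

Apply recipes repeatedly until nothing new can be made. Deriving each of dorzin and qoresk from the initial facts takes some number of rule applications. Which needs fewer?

qoresk: Using Recipe 12, lioyul, naltov, and onddor make feneld. feneld → ornorn (Recipe 7). ornorn and onddor → noreld (Recipe 13). Using Recipe 1, noreld and naltov make qoresk. [4 rule applications]
dorzin: lioyul and naltov and onddor → feneld (Recipe 12). Using Recipe 7, feneld makes ornorn. Using Recipe 13, ornorn and onddor make noreld. noreld and naltov → qoresk (Recipe 1). qoresk → dorzin (Recipe 11). [5 rule applications]
qoresk needs fewer.

qoresk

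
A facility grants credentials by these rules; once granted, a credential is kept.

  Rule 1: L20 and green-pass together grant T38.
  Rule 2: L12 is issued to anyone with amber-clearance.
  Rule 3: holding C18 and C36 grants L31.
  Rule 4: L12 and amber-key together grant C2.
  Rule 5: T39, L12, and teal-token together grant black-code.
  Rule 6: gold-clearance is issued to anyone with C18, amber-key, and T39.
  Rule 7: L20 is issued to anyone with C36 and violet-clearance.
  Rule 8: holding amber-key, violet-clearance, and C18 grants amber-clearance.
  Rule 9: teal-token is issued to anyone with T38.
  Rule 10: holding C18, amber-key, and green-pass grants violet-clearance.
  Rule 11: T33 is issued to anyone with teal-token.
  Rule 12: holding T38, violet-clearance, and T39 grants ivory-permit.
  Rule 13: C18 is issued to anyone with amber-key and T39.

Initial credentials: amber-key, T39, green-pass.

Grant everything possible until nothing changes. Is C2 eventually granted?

Holding amber-key and T39 grants C18 (Rule 13).
Holding C18, amber-key, and green-pass grants violet-clearance (Rule 10).
Holding amber-key, violet-clearance, and C18 grants amber-clearance (Rule 8).
Holding amber-clearance grants L12 (Rule 2).
Holding L12 and amber-key grants C2 (Rule 4).

Yes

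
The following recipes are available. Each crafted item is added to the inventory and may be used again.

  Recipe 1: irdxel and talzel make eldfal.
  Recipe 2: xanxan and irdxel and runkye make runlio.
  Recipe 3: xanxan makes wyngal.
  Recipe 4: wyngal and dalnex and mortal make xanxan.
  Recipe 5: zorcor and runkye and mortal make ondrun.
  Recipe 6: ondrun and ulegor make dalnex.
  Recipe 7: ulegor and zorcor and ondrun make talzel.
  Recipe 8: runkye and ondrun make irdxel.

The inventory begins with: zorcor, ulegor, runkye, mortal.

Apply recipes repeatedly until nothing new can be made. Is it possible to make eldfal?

Using Recipe 5, zorcor, runkye, and mortal make ondrun.
Using Recipe 8, runkye and ondrun make irdxel.
ulegor and zorcor and ondrun → talzel (Recipe 7).
Using Recipe 1, irdxel and talzel make eldfal.

Yes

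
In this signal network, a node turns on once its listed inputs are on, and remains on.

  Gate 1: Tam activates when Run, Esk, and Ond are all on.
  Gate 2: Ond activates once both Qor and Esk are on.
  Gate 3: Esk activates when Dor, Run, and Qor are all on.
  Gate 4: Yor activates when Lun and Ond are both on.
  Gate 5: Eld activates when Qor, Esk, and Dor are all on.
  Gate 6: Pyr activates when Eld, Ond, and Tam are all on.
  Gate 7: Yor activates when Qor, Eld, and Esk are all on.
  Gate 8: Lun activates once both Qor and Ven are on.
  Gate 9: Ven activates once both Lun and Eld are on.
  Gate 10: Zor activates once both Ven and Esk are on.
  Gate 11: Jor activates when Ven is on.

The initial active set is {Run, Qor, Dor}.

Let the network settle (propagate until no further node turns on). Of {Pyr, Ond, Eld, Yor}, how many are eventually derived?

4

Gate 3: Dor, Run, and Qor on → Esk on.
Qor, Esk, and Dor are on, so Eld activates (Gate 5).
Gate 2: Qor and Esk on → Ond on.
Qor, Eld, and Esk are on, so Yor activates (Gate 7).
Gate 1: Run, Esk, and Ond on → Tam on.
Eld, Ond, and Tam are on, so Pyr activates (Gate 6).
Pyr: reached.
Ond: reached.
Eld: reached.
Yor: reached.
All 4 are reached.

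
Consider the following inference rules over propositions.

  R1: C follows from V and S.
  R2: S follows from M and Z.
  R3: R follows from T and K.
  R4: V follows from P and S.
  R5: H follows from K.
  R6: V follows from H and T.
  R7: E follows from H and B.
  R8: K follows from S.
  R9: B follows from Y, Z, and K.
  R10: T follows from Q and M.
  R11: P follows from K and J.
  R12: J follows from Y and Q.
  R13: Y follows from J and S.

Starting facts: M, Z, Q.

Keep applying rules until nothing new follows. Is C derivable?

From M and Z, R2 gives S.
Q and M hold, so T follows (R10).
From S, R8 gives K.
K holds, so H follows (R5).
From H and T, R6 gives V.
V and S hold, so C follows (R1).

Yes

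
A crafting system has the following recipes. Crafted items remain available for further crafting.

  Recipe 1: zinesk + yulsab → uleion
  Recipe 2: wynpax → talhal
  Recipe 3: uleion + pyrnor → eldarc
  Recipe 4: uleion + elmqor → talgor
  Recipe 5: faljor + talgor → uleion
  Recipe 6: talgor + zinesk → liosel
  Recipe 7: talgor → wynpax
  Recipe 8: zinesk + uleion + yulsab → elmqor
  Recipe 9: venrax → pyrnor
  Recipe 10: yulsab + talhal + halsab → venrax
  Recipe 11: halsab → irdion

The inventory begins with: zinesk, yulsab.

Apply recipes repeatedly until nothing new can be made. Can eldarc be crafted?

eldarc would need uleion and pyrnor (Recipe 3), but pyrnor is never obtained.

No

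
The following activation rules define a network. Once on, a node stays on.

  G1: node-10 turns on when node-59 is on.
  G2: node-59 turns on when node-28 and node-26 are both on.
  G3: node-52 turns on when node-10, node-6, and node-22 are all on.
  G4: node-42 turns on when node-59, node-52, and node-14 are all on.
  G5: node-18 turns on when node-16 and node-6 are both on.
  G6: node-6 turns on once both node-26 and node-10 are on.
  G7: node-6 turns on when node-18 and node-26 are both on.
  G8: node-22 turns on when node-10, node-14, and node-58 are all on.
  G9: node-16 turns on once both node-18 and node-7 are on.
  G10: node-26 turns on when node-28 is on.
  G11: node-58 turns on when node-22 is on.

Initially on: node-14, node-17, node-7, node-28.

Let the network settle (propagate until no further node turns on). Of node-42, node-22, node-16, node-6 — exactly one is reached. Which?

node-6

node-28 is on, so node-26 turns on (G10).
node-28 and node-26 are on, so node-59 turns on (G2).
G1: node-59 on → node-10 on.
node-26 and node-10 are on, so node-6 turns on (G6).
node-42 would need node-59, node-52, and node-14 (G4), but node-52 never turns on. node-22 would need node-10, node-14, and node-58 (G8), but node-58 never turns on. node-16 would need node-18 and node-7 (G9), but node-18 never turns on.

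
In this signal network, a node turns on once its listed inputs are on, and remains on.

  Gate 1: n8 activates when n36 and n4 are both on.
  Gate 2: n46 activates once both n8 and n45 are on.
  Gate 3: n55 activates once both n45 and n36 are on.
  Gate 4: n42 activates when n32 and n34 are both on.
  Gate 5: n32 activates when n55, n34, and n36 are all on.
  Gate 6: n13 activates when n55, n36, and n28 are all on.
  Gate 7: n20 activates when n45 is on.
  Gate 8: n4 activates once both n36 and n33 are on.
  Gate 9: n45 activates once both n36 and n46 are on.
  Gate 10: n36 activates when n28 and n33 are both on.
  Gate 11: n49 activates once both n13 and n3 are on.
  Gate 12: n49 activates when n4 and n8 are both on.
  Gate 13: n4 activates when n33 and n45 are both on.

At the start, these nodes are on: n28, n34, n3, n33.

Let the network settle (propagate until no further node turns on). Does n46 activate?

No

n46 would need n8 and n45 (Gate 2), but n45 never turns on.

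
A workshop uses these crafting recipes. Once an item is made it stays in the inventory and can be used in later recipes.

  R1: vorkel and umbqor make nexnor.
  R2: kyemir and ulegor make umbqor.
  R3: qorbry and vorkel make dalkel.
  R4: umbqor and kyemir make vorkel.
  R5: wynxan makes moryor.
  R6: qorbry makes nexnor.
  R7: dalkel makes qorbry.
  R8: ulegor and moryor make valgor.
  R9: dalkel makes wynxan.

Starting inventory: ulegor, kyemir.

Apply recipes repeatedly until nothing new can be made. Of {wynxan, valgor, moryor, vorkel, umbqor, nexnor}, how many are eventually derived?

3

Using R2, kyemir and ulegor make umbqor.
Using R4, umbqor and kyemir make vorkel.
Using R1, vorkel and umbqor make nexnor.
wynxan would need dalkel (R9), but dalkel is never obtained.
valgor would need ulegor and moryor (R8), but moryor is never obtained.
moryor would need wynxan (R5), but wynxan is never obtained.
vorkel: reached.
umbqor: reached.
nexnor: reached.
Reached: vorkel, umbqor, and nexnor — 3 of the 6.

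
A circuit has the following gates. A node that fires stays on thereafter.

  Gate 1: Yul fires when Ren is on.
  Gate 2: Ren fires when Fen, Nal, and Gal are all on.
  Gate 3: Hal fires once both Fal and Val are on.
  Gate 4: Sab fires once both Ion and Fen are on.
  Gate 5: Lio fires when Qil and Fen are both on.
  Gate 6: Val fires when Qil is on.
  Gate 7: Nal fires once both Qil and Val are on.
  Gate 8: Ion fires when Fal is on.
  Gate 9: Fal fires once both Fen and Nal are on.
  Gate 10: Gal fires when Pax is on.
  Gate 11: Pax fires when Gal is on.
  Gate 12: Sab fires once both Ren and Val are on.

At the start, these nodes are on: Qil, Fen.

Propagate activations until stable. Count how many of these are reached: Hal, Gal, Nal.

Gate 6: Qil on → Val on.
Gate 7: Qil and Val on → Nal on.
Fen and Nal are on, so Fal fires (Gate 9).
Fal and Val are on, so Hal fires (Gate 3).
Hal: reached.
Gal would need Pax (Gate 10), but Pax never turns on.
Nal: reached.
Reached: Hal and Nal — 2 of the 3.

2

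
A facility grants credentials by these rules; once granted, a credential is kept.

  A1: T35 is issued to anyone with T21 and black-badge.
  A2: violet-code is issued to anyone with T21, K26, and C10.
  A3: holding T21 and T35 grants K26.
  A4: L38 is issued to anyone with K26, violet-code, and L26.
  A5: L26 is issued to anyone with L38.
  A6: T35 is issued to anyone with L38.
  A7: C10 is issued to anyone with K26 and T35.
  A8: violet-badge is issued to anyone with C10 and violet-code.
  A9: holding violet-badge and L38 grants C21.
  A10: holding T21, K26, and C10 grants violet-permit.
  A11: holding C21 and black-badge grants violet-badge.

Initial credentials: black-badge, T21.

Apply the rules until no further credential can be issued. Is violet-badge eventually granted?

Holding T21 and black-badge grants T35 (A1).
Holding T21 and T35 grants K26 (A3).
Holding K26 and T35 grants C10 (A7).
Holding T21, K26, and C10 grants violet-code (A2).
Holding C10 and violet-code grants violet-badge (A8).

Yes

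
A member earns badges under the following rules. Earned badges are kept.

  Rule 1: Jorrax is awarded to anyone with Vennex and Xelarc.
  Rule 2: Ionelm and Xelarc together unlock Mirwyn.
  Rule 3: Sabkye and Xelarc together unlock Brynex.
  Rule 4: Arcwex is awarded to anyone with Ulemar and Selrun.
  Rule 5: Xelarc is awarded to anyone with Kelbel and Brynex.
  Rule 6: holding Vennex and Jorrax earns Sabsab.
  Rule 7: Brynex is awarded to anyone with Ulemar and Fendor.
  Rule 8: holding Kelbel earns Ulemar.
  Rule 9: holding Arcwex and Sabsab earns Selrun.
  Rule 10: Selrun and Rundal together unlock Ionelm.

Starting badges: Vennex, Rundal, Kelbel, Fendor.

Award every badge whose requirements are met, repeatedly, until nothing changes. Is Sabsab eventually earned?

Yes

With Kelbel, Ulemar is earned (Rule 8).
With Ulemar and Fendor, Brynex is earned (Rule 7).
With Kelbel and Brynex, Xelarc is earned (Rule 5).
With Vennex and Xelarc, Jorrax is earned (Rule 1).
With Vennex and Jorrax, Sabsab is earned (Rule 6).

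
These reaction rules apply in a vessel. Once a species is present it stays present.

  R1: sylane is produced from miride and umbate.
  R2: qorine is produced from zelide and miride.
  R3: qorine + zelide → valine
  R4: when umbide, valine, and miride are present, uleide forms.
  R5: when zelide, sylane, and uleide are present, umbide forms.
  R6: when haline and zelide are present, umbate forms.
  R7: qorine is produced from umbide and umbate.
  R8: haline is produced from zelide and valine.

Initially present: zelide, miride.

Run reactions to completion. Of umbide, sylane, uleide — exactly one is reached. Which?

zelide and miride present → qorine forms (R2).
qorine and zelide present → valine forms (R3).
zelide and valine present → haline forms (R8).
haline and zelide present → umbate forms (R6).
miride and umbate present → sylane forms (R1).
umbide would need zelide, sylane, and uleide (R5), but uleide never forms. uleide would need umbide, valine, and miride (R4), but umbide never forms.

sylane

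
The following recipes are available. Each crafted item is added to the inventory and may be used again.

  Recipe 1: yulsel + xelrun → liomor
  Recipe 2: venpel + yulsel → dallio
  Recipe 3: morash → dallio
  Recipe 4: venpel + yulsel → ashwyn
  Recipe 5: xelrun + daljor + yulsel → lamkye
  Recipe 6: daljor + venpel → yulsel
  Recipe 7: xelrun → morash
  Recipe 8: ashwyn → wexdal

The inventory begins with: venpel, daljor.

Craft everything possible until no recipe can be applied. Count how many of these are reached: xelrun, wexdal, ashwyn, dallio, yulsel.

4

Using Recipe 6, daljor and venpel make yulsel.
Using Recipe 4, venpel and yulsel make ashwyn.
venpel + yulsel → dallio (Recipe 2).
ashwyn → wexdal (Recipe 8).
No rule produces xelrun, and it is not given.
wexdal: reached.
ashwyn: reached.
dallio: reached.
yulsel: reached.
Reached: wexdal, ashwyn, dallio, and yulsel — 4 of the 5.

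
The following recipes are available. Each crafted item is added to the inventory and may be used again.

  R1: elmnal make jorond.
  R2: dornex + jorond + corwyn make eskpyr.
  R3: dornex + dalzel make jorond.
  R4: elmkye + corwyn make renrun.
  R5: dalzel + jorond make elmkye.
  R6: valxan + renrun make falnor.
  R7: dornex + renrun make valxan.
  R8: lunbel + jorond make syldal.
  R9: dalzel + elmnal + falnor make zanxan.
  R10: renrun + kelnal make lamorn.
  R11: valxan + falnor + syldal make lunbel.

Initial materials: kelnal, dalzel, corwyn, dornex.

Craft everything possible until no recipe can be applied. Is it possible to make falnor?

Yes

Using R3, dornex and dalzel make jorond.
Using R5, dalzel and jorond make elmkye.
Using R4, elmkye and corwyn make renrun.
dornex + renrun → valxan (R7).
valxan + renrun → falnor (R6).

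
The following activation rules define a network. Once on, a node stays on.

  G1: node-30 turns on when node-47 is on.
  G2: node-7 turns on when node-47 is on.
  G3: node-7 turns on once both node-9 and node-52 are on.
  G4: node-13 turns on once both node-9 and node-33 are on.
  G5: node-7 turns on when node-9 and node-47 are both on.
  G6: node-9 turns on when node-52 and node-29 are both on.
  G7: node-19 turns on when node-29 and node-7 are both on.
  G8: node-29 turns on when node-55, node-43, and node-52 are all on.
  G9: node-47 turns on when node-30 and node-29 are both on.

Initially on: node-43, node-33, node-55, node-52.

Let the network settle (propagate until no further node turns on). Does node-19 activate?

Yes

G8: node-55, node-43, and node-52 on → node-29 on.
G6: node-52 and node-29 on → node-9 on.
node-9 and node-52 are on, so node-7 turns on (G3).
G7: node-29 and node-7 on → node-19 on.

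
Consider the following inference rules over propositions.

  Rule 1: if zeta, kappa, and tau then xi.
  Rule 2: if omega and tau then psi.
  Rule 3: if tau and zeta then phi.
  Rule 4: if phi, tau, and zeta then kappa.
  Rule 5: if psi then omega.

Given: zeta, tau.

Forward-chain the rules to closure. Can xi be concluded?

Yes

tau and zeta hold, so phi follows (Rule 3).
From phi, tau, and zeta, Rule 4 gives kappa.
From zeta, kappa, and tau, Rule 1 gives xi.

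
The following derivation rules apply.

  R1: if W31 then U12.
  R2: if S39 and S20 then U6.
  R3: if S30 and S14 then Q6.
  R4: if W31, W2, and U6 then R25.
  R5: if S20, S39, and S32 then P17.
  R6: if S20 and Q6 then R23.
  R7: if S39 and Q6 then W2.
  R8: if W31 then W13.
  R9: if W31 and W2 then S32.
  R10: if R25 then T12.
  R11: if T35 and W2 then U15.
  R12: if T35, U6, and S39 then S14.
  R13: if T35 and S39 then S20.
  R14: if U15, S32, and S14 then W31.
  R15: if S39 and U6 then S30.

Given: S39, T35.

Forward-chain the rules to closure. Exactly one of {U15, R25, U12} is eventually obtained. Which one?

T35 and S39 hold, so S20 follows (R13).
From S39 and S20, R2 gives U6.
From T35, U6, and S39, R12 gives S14.
S39 and U6 hold, so S30 follows (R15).
S30 and S14 hold, so Q6 follows (R3).
From S39 and Q6, R7 gives W2.
From T35 and W2, R11 gives U15.
R25 would need W31, W2, and U6 (R4), but W31 is never established. U12 would need W31 (R1), but W31 is never established.

U15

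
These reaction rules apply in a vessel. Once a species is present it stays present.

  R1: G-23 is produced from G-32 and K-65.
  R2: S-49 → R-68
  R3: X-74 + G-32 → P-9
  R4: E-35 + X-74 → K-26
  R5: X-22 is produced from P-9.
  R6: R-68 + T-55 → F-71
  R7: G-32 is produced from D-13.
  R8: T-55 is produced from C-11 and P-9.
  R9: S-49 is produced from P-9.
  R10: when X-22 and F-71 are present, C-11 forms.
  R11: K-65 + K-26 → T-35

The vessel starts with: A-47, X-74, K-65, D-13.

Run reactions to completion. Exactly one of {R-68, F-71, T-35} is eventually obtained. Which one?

R-68

D-13 present → G-32 forms (R7).
X-74 and G-32 present → P-9 forms (R3).
P-9 present → S-49 forms (R9).
S-49 present → R-68 forms (R2).
T-35 would need K-65 and K-26 (R11), but K-26 never forms. F-71 would need R-68 and T-55 (R6), but T-55 never forms.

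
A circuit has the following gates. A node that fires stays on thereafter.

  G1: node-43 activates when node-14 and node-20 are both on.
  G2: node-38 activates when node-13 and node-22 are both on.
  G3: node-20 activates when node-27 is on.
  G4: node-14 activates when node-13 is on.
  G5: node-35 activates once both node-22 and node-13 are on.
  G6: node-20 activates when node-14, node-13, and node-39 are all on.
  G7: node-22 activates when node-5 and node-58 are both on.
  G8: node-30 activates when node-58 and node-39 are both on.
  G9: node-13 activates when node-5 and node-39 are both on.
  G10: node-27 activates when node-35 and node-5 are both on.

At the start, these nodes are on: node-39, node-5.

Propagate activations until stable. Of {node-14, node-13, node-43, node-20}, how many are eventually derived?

4

G9: node-5 and node-39 on → node-13 on.
node-13 is on, so node-14 activates (G4).
G6: node-14, node-13, and node-39 on → node-20 on.
node-14 and node-20 are on, so node-43 activates (G1).
node-14: reached.
node-13: reached.
node-43: reached.
node-20: reached.
All 4 are reached.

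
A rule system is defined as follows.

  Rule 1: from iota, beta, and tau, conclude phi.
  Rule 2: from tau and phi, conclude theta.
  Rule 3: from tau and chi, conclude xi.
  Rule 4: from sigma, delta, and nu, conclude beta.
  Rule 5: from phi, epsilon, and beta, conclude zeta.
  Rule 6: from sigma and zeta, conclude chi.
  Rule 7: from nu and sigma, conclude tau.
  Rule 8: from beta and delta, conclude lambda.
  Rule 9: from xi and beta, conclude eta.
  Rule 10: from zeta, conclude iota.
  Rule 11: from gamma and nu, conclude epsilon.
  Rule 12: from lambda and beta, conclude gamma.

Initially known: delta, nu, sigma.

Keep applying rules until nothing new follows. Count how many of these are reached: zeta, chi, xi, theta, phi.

0

zeta would need phi, epsilon, and beta (Rule 5), but phi is never established.
chi would need sigma and zeta (Rule 6), but zeta is never established.
xi would need tau and chi (Rule 3), but chi is never established.
theta would need tau and phi (Rule 2), but phi is never established.
phi would need iota, beta, and tau (Rule 1), but iota is never established.
None of the 5 are reached.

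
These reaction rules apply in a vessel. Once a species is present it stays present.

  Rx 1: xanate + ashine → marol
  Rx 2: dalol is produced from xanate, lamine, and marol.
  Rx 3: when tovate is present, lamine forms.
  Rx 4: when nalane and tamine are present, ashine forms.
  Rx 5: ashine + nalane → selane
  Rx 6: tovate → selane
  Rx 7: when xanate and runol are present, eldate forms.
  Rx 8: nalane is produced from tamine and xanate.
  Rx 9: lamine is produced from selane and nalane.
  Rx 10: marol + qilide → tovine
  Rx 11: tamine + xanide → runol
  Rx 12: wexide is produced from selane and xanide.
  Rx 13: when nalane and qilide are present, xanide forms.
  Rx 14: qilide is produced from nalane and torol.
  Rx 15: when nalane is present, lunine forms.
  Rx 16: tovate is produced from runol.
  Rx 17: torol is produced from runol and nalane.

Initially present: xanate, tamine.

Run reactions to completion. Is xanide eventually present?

xanide would need nalane and qilide (Rx 13), but qilide never forms.

No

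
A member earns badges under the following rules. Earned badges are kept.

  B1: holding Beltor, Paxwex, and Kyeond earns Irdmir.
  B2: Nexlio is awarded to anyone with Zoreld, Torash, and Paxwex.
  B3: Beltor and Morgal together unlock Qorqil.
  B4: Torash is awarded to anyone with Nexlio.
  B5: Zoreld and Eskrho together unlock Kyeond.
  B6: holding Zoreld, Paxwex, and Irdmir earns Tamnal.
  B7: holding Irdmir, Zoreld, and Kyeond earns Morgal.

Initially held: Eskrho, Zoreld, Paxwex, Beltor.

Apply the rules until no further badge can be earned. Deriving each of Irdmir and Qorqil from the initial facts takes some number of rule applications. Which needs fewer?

Irdmir

Irdmir: With Zoreld and Eskrho, Kyeond is earned (B5). With Beltor, Paxwex, and Kyeond, Irdmir is earned (B1). [2 rule applications]
Qorqil: With Zoreld and Eskrho, Kyeond is earned (B5). With Beltor, Paxwex, and Kyeond, Irdmir is earned (B1). With Irdmir, Zoreld, and Kyeond, Morgal is earned (B7). With Beltor and Morgal, Qorqil is earned (B3). [4 rule applications]
Irdmir needs fewer.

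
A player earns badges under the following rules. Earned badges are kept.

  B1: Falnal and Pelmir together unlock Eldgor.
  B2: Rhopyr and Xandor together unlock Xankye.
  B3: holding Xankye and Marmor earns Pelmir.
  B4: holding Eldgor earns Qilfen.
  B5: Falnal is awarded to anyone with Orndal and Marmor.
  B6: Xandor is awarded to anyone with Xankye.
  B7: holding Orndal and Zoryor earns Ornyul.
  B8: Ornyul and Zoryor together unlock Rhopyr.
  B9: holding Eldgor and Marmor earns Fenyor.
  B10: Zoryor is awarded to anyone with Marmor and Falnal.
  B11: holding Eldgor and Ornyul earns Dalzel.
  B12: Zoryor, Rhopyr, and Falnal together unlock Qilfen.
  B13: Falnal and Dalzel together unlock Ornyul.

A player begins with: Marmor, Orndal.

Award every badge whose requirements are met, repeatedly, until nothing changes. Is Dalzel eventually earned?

Dalzel would need Eldgor and Ornyul (B11), but Eldgor is never earned.

No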